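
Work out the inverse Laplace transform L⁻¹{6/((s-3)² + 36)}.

Using frequency shift, L⁻¹{6/((s-3)² + 36)} = e^(3t)·sin(6t)

Final answer: e^(3t)·sin(6t)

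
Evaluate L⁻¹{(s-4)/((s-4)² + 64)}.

Using frequency shift: L⁻¹{(s-a)/((s-a)² + b²)} = e^(at)cos(bt). Here a=4, b=8

Final answer: e^(4t)·cos(8t)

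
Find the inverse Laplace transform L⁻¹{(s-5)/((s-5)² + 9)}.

Using frequency shift, L⁻¹{(s-5)/((s-5)² + 9)} = e^(5t)·cos(3t)

Final answer: e^(5t)·cos(3t)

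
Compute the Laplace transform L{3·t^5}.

L{t^n} = n!/s^(n+1), so L{t^5} = 120/s^6. Then L{3·t^5} = 3·120/s^6 = 360/s^6

Final answer: 360/s^6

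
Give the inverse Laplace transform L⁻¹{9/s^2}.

L⁻¹{n!/s^(n+1)} = t^n with n=1. So L⁻¹{1/s^2} = t, and L⁻¹{9/s^2} = (9/1)·t = 9·t

Final answer: 9·t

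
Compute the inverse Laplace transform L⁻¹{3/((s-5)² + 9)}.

Using frequency shift, L⁻¹{3/((s-5)² + 9)} = e^(5t)·sin(3t)

Final answer: e^(5t)·sin(3t)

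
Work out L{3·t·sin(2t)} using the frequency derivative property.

L{sin(2t)} = 2/(s² + 4). By L{t·f(t)} = -F'(s): -d/ds[2/(s² + 4)] = -(2)·(-2s)/(s² + 4)² = 4s/(s² + 4)². Then L{3·t·sin(2t)} = 3·4s/(s² + 4)² = 12s/(s² + 4)²

Final answer: 12s/(s² + 4)²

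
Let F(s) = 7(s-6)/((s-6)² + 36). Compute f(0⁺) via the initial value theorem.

f(0⁺) = lim_{s→∞} sF(s) = lim_{s→∞} 7s(s-6)/((s-6)² + 36) = 7

Final answer: 7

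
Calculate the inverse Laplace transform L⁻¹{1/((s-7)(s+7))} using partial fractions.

Decompose: A/(s-7) + B/(s+7). A = 1/14, B = -1/14. f(t) = (e^(7t) - e^(-7t))/14

Final answer: (e^(7t) - e^(-7t))/14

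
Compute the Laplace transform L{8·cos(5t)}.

L{cos(ωt)} = s/(s² + ω²), so L{cos(5t)} = s/(s² + 25). Then L{8·cos(5t)} = 8·s/(s² + 25) = 8s/(s² + 25)

Final answer: 8s/(s² + 25)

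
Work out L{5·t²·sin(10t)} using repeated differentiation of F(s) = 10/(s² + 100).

F(s) = 10/(s² + 100). F'(s) = -20s/(s² + 100)². F''(s) = -20(100 - 3s²)/(s² + 100)³ = (60s² - 2000)/(s² + 100)³. So L{t²·sin(10t)} = (-1)² F''(s) = (60s² - 2000)/(s² + 100)³. Then L{5·t²·sin(10t)} = 5·(60s² - 2000)/(s² + 100)³ = (300s² - 10000)/(s² + 100)³

Final answer: (300s² - 10000)/(s² + 100)³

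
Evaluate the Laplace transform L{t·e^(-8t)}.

L{t^n·e^(at)} = n!/(s-a)^(n+1), so L{t·e^(-8t)} = 1/(s+8)^2

Final answer: 1/(s+8)^2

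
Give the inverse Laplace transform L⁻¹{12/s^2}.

L⁻¹{n!/s^(n+1)} = t^n with n=1. So L⁻¹{1/s^2} = t, and L⁻¹{12/s^2} = (12/1)·t = 12·t

Final answer: 12·t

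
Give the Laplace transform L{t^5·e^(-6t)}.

L{t^n·e^(at)} = n!/(s-a)^(n+1), so L{t^5·e^(-6t)} = 120/(s+6)^6

Final answer: 120/(s+6)^6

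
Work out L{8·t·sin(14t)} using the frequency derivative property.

L{sin(14t)} = 14/(s² + 196). By L{t·f(t)} = -F'(s): -d/ds[14/(s² + 196)] = -(14)·(-2s)/(s² + 196)² = 28s/(s² + 196)². Then L{8·t·sin(14t)} = 8·28s/(s² + 196)² = 224s/(s² + 196)²

Final answer: 224s/(s² + 196)²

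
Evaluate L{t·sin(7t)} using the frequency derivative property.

L{sin(7t)} = 7/(s² + 49). By L{t·f(t)} = -F'(s): -d/ds[7/(s² + 49)] = -(7)·(-2s)/(s² + 49)² = 14s/(s² + 49)²

Final answer: 14s/(s² + 49)²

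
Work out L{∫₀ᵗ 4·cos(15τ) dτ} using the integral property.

L{∫₀ᵗ f(τ)dτ} = F(s)/s with F(s) = 4s/(s² + 225), so the result is (4s/(s² + 225))/s = 4/(s² + 225)

Final answer: 4/(s² + 225)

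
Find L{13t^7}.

L{t^n} = n!/s^(n+1). So L{13t^7} = 13·7!/s^8 = 65520/s^8

Final answer: 65520/s^8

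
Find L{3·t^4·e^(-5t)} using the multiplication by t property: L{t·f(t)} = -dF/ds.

Using L{t^n·e^(at)} = n!/(s-a)^(n+1), L{t^4·e^(-5t)} = 24/(s+5)^5, so L{3·t^4·e^(-5t)} = 3·24/(s+5)^5 = 72/(s+5)^5

Final answer: 72/(s+5)^5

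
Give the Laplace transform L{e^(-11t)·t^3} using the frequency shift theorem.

L{e^(at)·t^n} = n!/(s-a)^(n+1), so L{e^(-11t)·t^3} = 6/(s+11)^4

Final answer: 6/(s+11)^4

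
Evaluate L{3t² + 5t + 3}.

L{3t² + 5t + 3} = 3·2/s³ + 5/s² + 3/s = 6/s³ + 5/s² + 3/s

Final answer: 6/s³ + 5/s² + 3/s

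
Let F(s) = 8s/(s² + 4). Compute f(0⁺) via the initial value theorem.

f(0⁺) = lim_{s→∞} s·8s/(s² + 4) = lim_{s→∞} 8s²/(s² + 4) = 8

Final answer: 8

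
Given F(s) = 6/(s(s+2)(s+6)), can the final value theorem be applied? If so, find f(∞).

Poles of sF(s) = 6/((s+2)(s+6)) are at s = -2 and s = -6, both in the left half-plane. Theorem applies. f(∞) = lim_{s→0} sF(s) = 6/(2·6) = 1/2

Final answer: 1/2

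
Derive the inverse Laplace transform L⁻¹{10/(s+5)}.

L⁻¹{1/(s-a)} = e^(at), so L⁻¹{1/(s+5)} = e^(-5t), and L⁻¹{10/(s+5)} = 10·e^(-5t)

Final answer: 10·e^(-5t)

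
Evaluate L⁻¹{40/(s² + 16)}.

This is the form c·a/(s² + a²) with a = 4, c = 10. L⁻¹ = 10·sin(4t)

Final answer: 10·sin(4t)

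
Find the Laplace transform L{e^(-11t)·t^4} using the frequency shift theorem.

L{e^(at)·t^n} = n!/(s-a)^(n+1), so L{e^(-11t)·t^4} = 24/(s+11)^5

Final answer: 24/(s+11)^5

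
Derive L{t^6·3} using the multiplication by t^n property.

L{3} = 3/s. d^1/ds^1[1/s] = -1/s². d^2/ds^2[1/s] = 2/s^3. d^3/ds^3[1/s] = -6/s^4. d^4/ds^4[1/s] = 24/s^5. d^5/ds^5[1/s] = -120/s^6. d^6/ds^6[1/s] = 720/s^7. So L{t^6} = (-1)^{6}·720/s^7 = 720/s^7. Then L{t^6·3} = 3·720/s^7 = 2160/s^7

Final answer: 2160/s^7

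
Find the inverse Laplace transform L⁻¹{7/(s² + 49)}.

L⁻¹{7/(s² + 49)} = sin(7t)

Final answer: sin(7t)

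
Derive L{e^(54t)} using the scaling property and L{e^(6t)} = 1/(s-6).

Using L{f(at)} = (1/a)F(s/a) with a=9 and f(t) = e^(6t): L{e^(54t)} = (1/9) · 1/((s/9)-6) = (1/9) · 9/(s-54) = 1/(s-54)

Final answer: 1/(s-54)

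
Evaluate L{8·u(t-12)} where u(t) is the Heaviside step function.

L{u(t-a)} = e^(-as)/s. Here a=12, so L{u(t-12)} = e^(-12s)/s, and L{8·u(t-12)} = 8·e^(-12s)/s

Final answer: 8·e^(-12s)/s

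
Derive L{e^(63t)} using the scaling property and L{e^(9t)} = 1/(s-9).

Using L{f(at)} = (1/a)F(s/a) with a=7 and f(t) = e^(9t): L{e^(63t)} = (1/7) · 1/((s/7)-9) = (1/7) · 7/(s-63) = 1/(s-63)

Final answer: 1/(s-63)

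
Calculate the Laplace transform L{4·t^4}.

L{t^n} = n!/s^(n+1), so L{t^4} = 24/s^5. Then L{4·t^4} = 4·24/s^5 = 96/s^5

Final answer: 96/s^5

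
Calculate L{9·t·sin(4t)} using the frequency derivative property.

L{sin(4t)} = 4/(s² + 16). By L{t·f(t)} = -F'(s): -d/ds[4/(s² + 16)] = -(4)·(-2s)/(s² + 16)² = 8s/(s² + 16)². Then L{9·t·sin(4t)} = 9·8s/(s² + 16)² = 72s/(s² + 16)²

Final answer: 72s/(s² + 16)²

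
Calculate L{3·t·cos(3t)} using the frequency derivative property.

L{cos(3t)} = s/(s² + 9). Derivative: d/ds[s/(s² + 9)] = [(s² + 9) - s·2s]/(s² + 9)² = (9 - s²)/(s² + 9)². So L{t·cos(3t)} = -F'(s) = (s² - 9)/(s² + 9)². Then L{3·t·cos(3t)} = 3·(s² - 9)/(s² + 9)²

Final answer: 3·(s² - 9)/(s² + 9)²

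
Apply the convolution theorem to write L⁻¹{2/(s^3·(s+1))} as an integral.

2/(s^3·(s+1)) = (2/s^3)·(1/(s+1)) = L{t^2}·L{e^(-t)}. So f(t) = t^2*e^(-t) = ∫₀ᵗ τ^2·e^(-(t-τ)) dτ

Final answer: ∫₀ᵗ τ^2·e^(-(t-τ)) dτ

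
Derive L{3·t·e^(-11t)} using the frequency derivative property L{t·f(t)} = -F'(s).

L{e^(-11t)} = 1/(s+11). By frequency derivative: L{t·e^(-11t)} = -d/ds[1/(s+11)] = -(-1)/(s+11)² = 1/(s+11)². Then L{3·t·e^(-11t)} = 3·1/(s+11)² = 3/(s+11)²

Final answer: 3/(s+11)²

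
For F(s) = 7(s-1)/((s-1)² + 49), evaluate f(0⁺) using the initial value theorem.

f(0⁺) = lim_{s→∞} sF(s) = lim_{s→∞} 7s(s-1)/((s-1)² + 49) = 7

Final answer: 7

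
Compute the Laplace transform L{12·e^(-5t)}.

L{e^(at)} = 1/(s-a), so L{e^(-5t)} = 1/(s+5). Then L{12·e^(-5t)} = 12/(s+5)

Final answer: 12/(s+5)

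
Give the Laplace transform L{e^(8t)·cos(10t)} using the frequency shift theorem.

Frequency shift: L{e^(at)f(t)} = F(s-a). L{e^(8t)·cos(10t)} = (s-8)/((s-8)² + 100)

Final answer: (s-8)/((s-8)² + 100)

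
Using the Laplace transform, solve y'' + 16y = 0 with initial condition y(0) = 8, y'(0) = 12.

L{y''} + 16L{y} = 0. s²Y - 8s - 12 + 16Y = 0. Y(s² + 16) = 8s + 12. Y = (8s + 12)/(s² + 16). Inverting: y(t) = 8cos(4t) + 3sin(4t)

Final answer: y(t) = 8cos(4t) + 3sin(4t)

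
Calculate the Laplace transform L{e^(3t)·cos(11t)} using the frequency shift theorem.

Frequency shift: L{e^(at)f(t)} = F(s-a). L{e^(3t)·cos(11t)} = (s-3)/((s-3)² + 121)

Final answer: (s-3)/((s-3)² + 121)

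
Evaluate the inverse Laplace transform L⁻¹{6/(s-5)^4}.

L⁻¹{n!/(s-a)^(n+1)} = t^n·e^(at), so L⁻¹{6/(s-5)^4} = t^3·e^(5t)

Final answer: t^3·e^(5t)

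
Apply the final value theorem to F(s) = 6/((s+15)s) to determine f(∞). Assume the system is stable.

f(∞) = lim_{s→0} sF(s) = lim_{s→0} 6/(s+15) = 2/5

Final answer: 2/5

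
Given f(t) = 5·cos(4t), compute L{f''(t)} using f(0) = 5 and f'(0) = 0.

F(s) = 5s/(s² + 16). L{f''(t)} = s²F(s) - sf(0) - f'(0) = 5s³/(s² + 16) - 5s = (5s³ - 5s(s² + 16))/(s² + 16) = -80s/(s² + 16)

Final answer: -80s/(s² + 16)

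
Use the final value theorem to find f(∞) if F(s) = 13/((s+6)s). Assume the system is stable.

f(∞) = lim_{s→0} sF(s) = lim_{s→0} 13/(s+6) = 13/6

Final answer: 13/6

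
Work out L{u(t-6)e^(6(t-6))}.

u(t-a)f(t-a) with f(t)=e^(6t). L{e^(6t)} = 1/(s-6). By time shift: e^(-6s)/(s-6)

Final answer: e^(-6s)/(s-6)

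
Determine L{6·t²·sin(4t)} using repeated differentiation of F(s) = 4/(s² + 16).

F(s) = 4/(s² + 16). F'(s) = -8s/(s² + 16)². F''(s) = -8(16 - 3s²)/(s² + 16)³ = (24s² - 128)/(s² + 16)³. So L{t²·sin(4t)} = (-1)² F''(s) = (24s² - 128)/(s² + 16)³. Then L{6·t²·sin(4t)} = 6·(24s² - 128)/(s² + 16)³ = (144s² - 768)/(s² + 16)³

Final answer: (144s² - 768)/(s² + 16)³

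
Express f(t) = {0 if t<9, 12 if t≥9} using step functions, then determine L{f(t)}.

f(t) = 12·u(t-9). L{u(t-9)} = e^(-9s)/s, so L{f(t)} = 12·e^(-9s)/s

Final answer: 12·e^(-9s)/s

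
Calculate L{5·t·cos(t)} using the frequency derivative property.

L{cos(t)} = s/(s² + 1). Derivative: d/ds[s/(s² + 1)] = [(s² + 1) - s·2s]/(s² + 1)² = (1 - s²)/(s² + 1)². So L{t·cos(t)} = -F'(s) = (s² - 1)/(s² + 1)². Then L{5·t·cos(t)} = 5·(s² - 1)/(s² + 1)²

Final answer: 5·(s² - 1)/(s² + 1)²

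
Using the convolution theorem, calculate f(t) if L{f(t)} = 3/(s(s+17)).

3/(s(s+17)) = (3/s)·(1/(s+17)) = L{3}·L{e^(-17t)}. By convolution, f(t) = 3*e^(-17t) = ∫₀ᵗ 3·e^(-17τ) dτ = 3·(1 - e^(-17t))/17

Final answer: 3·(1 - e^(-17t))/17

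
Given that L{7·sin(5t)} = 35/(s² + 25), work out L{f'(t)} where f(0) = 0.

L{f'(t)} = s·F(s) - f(0) = s·35/(s² + 25) - 0 = 35s/(s² + 25)

Final answer: 35s/(s² + 25)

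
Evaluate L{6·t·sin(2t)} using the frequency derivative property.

L{sin(2t)} = 2/(s² + 4). By L{t·f(t)} = -F'(s): -d/ds[2/(s² + 4)] = -(2)·(-2s)/(s² + 4)² = 4s/(s² + 4)². Then L{6·t·sin(2t)} = 6·4s/(s² + 4)² = 24s/(s² + 4)²

Final answer: 24s/(s² + 4)²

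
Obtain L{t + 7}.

L{t + 7} = L{t} + 7·L{1} = 1/s² + 7/s

Final answer: 1/s² + 7/s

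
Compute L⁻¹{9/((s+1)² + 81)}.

Form: b/((s-a)² + b²) → e^(at)sin(bt). With a=-1, b=9

Final answer: e^(-t)·sin(9t)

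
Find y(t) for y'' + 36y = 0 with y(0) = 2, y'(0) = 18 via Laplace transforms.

L{y''} + 36L{y} = 0. s²Y - 2s - 18 + 36Y = 0. Y(s² + 36) = 2s + 18. Y = (2s + 18)/(s² + 36). Inverting: y(t) = 2cos(6t) + 3sin(6t)

Final answer: y(t) = 2cos(6t) + 3sin(6t)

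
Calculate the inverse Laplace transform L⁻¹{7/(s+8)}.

L⁻¹{1/(s-a)} = e^(at), so L⁻¹{1/(s+8)} = e^(-8t), and L⁻¹{7/(s+8)} = 7·e^(-8t)

Final answer: 7·e^(-8t)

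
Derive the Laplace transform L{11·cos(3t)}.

L{cos(ωt)} = s/(s² + ω²), so L{cos(3t)} = s/(s² + 9). Then L{11·cos(3t)} = 11·s/(s² + 9) = 11s/(s² + 9)

Final answer: 11s/(s² + 9)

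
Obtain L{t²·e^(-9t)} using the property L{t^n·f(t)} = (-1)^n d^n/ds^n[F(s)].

L{e^(-9t)} = 1/(s+9). d/ds[1/(s+9)] = -1/(s+9)². d²/ds²[1/(s+9)] = 2/(s+9)³. So L{t²·e^(-9t)} = (-1)² · 2/(s+9)³ = 2/(s+9)³

Final answer: 2/(s+9)³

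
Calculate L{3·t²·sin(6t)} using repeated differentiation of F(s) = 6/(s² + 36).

F(s) = 6/(s² + 36). F'(s) = -12s/(s² + 36)². F''(s) = -12(36 - 3s²)/(s² + 36)³ = (36s² - 432)/(s² + 36)³. So L{t²·sin(6t)} = (-1)² F''(s) = (36s² - 432)/(s² + 36)³. Then L{3·t²·sin(6t)} = 3·(36s² - 432)/(s² + 36)³ = (108s² - 1296)/(s² + 36)³

Final answer: (108s² - 1296)/(s² + 36)³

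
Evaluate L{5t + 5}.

L{5t + 5} = 5·L{t} + 5·L{1} = 5/s² + 5/s

Final answer: 5/s² + 5/s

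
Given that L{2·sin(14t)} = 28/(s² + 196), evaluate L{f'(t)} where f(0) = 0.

L{f'(t)} = s·F(s) - f(0) = s·28/(s² + 196) - 0 = 28s/(s² + 196)

Final answer: 28s/(s² + 196)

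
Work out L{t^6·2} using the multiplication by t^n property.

L{2} = 2/s. d^1/ds^1[1/s] = -1/s². d^2/ds^2[1/s] = 2/s^3. d^3/ds^3[1/s] = -6/s^4. d^4/ds^4[1/s] = 24/s^5. d^5/ds^5[1/s] = -120/s^6. d^6/ds^6[1/s] = 720/s^7. So L{t^6} = (-1)^{6}·720/s^7 = 720/s^7. Then L{t^6·2} = 2·720/s^7 = 1440/s^7

Final answer: 1440/s^7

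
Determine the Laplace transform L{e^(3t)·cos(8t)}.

L{e^(at)·cos(ωt)} = (s-a)/((s-a)² + ω²), so L{e^(3t)·cos(8t)} = (s-3)/((s-3)² + 64)

Final answer: (s-3)/((s-3)² + 64)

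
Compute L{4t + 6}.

L{4t + 6} = 4·L{t} + 6·L{1} = 4/s² + 6/s

Final answer: 4/s² + 6/s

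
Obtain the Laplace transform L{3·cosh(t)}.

L{cosh(ωt)} = s/(s² - ω²), so L{cosh(t)} = s/(s² - 1). Then L{3·cosh(t)} = 3·s/(s² - 1) = 3s/(s² - 1)

Final answer: 3s/(s² - 1)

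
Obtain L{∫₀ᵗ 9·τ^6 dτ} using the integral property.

L{∫₀ᵗ f(τ)dτ} = F(s)/s with f(t) = 9t^6. F(s) = 6480/s^7, so L{∫₀ᵗ 9·τ^6 dτ} = (6480/s^7)/s = 6480/s^8. (Check: ∫₀ᵗ 9·τ^6 dτ = 9t^7/7.)

Final answer: 6480/s^8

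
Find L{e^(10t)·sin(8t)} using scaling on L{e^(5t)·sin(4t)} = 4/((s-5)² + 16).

Scaling with a=2: L{e^(10t)·sin(8t)} = (1/2) · 4/((s/2-5)² + 16). Simplifying: 8/((s-10)² + 64)

Final answer: 8/((s-10)² + 64)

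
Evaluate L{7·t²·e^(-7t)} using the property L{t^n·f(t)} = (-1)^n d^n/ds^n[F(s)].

L{e^(-7t)} = 1/(s+7). d/ds[1/(s+7)] = -1/(s+7)². d²/ds²[1/(s+7)] = 2/(s+7)³. So L{t²·e^(-7t)} = (-1)² · 2/(s+7)³ = 2/(s+7)³. Then L{7·t²·e^(-7t)} = 7·2/(s+7)³ = 14/(s+7)³

Final answer: 14/(s+7)³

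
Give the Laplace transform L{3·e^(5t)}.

L{e^(at)} = 1/(s-a), so L{e^(5t)} = 1/(s-5). Then L{3·e^(5t)} = 3/(s-5)

Final answer: 3/(s-5)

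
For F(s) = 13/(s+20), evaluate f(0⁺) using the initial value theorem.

f(0⁺) = lim_{s→∞} s·13/(s+20) = lim_{s→∞} 13s/(s+20) = 13

Final answer: 13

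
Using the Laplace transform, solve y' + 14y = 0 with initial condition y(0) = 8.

L{y'} + 14L{y} = 0. sY - 8 + 14Y = 0. Y(s+14) = 8. Y = 8/(s+14)

Final answer: y(t) = 8e^(-14t)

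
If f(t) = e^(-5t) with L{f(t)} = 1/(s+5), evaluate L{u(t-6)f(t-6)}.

Time shift theorem: L{u(t-a)f(t-a)} = e^(-as)F(s). Here a=6, F(s) = 1/(s+5), so L{u(t-6)f(t-6)} = e^(-6s)·1/(s+5)

Final answer: e^(-6s)·1/(s+5)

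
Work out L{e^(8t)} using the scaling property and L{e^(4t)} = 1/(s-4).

Using L{f(at)} = (1/a)F(s/a) with a=2 and f(t) = e^(4t): L{e^(8t)} = (1/2) · 1/((s/2)-4) = (1/2) · 2/(s-8) = 1/(s-8)

Final answer: 1/(s-8)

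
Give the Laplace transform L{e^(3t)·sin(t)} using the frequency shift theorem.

Frequency shift: L{e^(at)f(t)} = F(s-a). L{e^(3t)·sin(t)} = 1/((s-3)² + 1)

Final answer: 1/((s-3)² + 1)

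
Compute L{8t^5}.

L{t^n} = n!/s^(n+1). So L{8t^5} = 8·5!/s^6 = 960/s^6

Final answer: 960/s^6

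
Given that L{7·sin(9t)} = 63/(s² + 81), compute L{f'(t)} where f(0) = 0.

L{f'(t)} = s·F(s) - f(0) = s·63/(s² + 81) - 0 = 63s/(s² + 81)

Final answer: 63s/(s² + 81)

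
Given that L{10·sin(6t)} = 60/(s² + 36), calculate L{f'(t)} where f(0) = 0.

L{f'(t)} = s·F(s) - f(0) = s·60/(s² + 36) - 0 = 60s/(s² + 36)

Final answer: 60s/(s² + 36)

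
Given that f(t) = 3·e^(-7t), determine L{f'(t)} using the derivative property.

f(0) = 3, F(s) = 3/(s+7). L{f'(t)} = s·F(s) - f(0) = 3s/(s+7) - 3 = (3s - 3(s+7))/(s+7) = -21/(s+7)

Final answer: -21/(s+7)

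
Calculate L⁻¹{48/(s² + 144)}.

This is the form c·a/(s² + a²) with a = 12, c = 4. L⁻¹ = 4·sin(12t)

Final answer: 4·sin(12t)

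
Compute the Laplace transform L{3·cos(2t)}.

L{cos(ωt)} = s/(s² + ω²), so L{cos(2t)} = s/(s² + 4). Then L{3·cos(2t)} = 3·s/(s² + 4) = 3s/(s² + 4)

Final answer: 3s/(s² + 4)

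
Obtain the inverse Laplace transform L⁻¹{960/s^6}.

L⁻¹{n!/s^(n+1)} = t^n with n=5. So L⁻¹{120/s^6} = t^5, and L⁻¹{960/s^6} = (960/120)·t^5 = 8·t^5

Final answer: 8·t^5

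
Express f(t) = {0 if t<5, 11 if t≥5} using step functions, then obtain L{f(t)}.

f(t) = 11·u(t-5). L{u(t-5)} = e^(-5s)/s, so L{f(t)} = 11·e^(-5s)/s

Final answer: 11·e^(-5s)/s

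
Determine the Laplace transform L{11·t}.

L{t^n} = n!/s^(n+1), so L{t} = 1/s^2. Then L{11·t} = 11·1/s^2 = 11/s^2

Final answer: 11/s^2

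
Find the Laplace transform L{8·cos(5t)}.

L{cos(ωt)} = s/(s² + ω²), so L{cos(5t)} = s/(s² + 25). Then L{8·cos(5t)} = 8·s/(s² + 25) = 8s/(s² + 25)

Final answer: 8s/(s² + 25)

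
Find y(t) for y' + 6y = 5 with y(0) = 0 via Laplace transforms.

sY + 6Y = 5/s. Y = 5/(s(s+6)). Partial fractions: Y = 5/6/s - 5/6/(s+6)

Final answer: y(t) = 5/6(1 - e^(-6t))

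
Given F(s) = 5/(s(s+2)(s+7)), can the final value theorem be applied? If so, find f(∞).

Poles of sF(s) = 5/((s+2)(s+7)) are at s = -2 and s = -7, both in the left half-plane. Theorem applies. f(∞) = lim_{s→0} sF(s) = 5/(2·7) = 5/14

Final answer: 5/14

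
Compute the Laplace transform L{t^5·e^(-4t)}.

L{t^n·e^(at)} = n!/(s-a)^(n+1), so L{t^5·e^(-4t)} = 120/(s+4)^6

Final answer: 120/(s+4)^6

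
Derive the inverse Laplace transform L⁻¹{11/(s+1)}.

L⁻¹{1/(s-a)} = e^(at), so L⁻¹{1/(s+1)} = e^(-t), and L⁻¹{11/(s+1)} = 11·e^(-t)

Final answer: 11·e^(-t)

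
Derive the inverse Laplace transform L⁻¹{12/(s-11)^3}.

L⁻¹{n!/(s-a)^(n+1)} = t^n·e^(at) with n=2, a=11. So L⁻¹{2/(s-11)^3} = t^2·e^(11t), and L⁻¹{12/(s-11)^3} = (12/2)·t^2·e^(11t) = 6·t^2·e^(11t)

Final answer: 6·t^2·e^(11t)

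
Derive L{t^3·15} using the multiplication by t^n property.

L{15} = 15/s. d^1/ds^1[1/s] = -1/s². d^2/ds^2[1/s] = 2/s^3. d^3/ds^3[1/s] = -6/s^4. So L{t^3} = (-1)^{3}·-6/s^4 = 6/s^4. Then L{t^3·15} = 15·6/s^4 = 90/s^4

Final answer: 90/s^4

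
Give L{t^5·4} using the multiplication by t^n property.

L{4} = 4/s. d^1/ds^1[1/s] = -1/s². d^2/ds^2[1/s] = 2/s^3. d^3/ds^3[1/s] = -6/s^4. d^4/ds^4[1/s] = 24/s^5. d^5/ds^5[1/s] = -120/s^6. So L{t^5} = (-1)^{5}·-120/s^6 = 120/s^6. Then L{t^5·4} = 4·120/s^6 = 480/s^6

Final answer: 480/s^6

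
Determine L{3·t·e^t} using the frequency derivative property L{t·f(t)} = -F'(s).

L{e^t} = 1/(s-1). By frequency derivative: L{t·e^t} = -d/ds[1/(s-1)] = -(-1)/(s-1)² = 1/(s-1)². Then L{3·t·e^t} = 3·1/(s-1)² = 3/(s-1)²

Final answer: 3/(s-1)²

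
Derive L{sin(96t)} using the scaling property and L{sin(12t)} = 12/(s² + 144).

Using L{f(at)} = (1/a)F(s/a) with a=8: L{sin(96t)} = (1/8) · 12/((s/8)² + 144) = (1/8) · 12·64/(s² + 9216) = 96/(s² + 9216)

Final answer: 96/(s² + 9216)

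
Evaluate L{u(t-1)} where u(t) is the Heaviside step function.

L{u(t-a)} = e^(-as)/s. Here a=1, so L{u(t-1)} = e^(-s)/s

Final answer: e^(-s)/s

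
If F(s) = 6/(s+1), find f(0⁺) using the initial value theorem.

f(0⁺) = lim_{s→∞} s·6/(s+1) = lim_{s→∞} 6s/(s+1) = 6

Final answer: 6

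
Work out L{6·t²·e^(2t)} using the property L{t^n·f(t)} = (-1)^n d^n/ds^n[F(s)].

L{e^(2t)} = 1/(s-2). d/ds[1/(s-2)] = -1/(s-2)². d²/ds²[1/(s-2)] = 2/(s-2)³. So L{t²·e^(2t)} = (-1)² · 2/(s-2)³ = 2/(s-2)³. Then L{6·t²·e^(2t)} = 6·2/(s-2)³ = 12/(s-2)³

Final answer: 12/(s-2)³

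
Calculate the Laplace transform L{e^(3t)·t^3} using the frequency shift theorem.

L{e^(at)·t^n} = n!/(s-a)^(n+1), so L{e^(3t)·t^3} = 6/(s-3)^4

Final answer: 6/(s-3)^4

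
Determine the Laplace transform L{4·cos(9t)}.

L{cos(ωt)} = s/(s² + ω²), so L{cos(9t)} = s/(s² + 81). Then L{4·cos(9t)} = 4·s/(s² + 81) = 4s/(s² + 81)

Final answer: 4s/(s² + 81)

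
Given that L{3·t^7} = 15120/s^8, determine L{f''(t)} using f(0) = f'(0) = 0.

L{f''(t)} = s²F(s) - sf(0) - f'(0) = s²·15120/s^8 - 0 - 0 = 15120/s^6

Final answer: 15120/s^6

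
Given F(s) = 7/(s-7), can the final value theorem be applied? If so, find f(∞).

sF(s) = 7s/(s-7) has a pole at s = 7 in the right half-plane. Theorem does NOT apply (unstable system; f(t) = 7·e^(7t) grows without bound).

Final answer: Not applicable (unstable)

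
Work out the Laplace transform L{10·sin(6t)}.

L{sin(ωt)} = ω/(s² + ω²), so L{sin(6t)} = 6/(s² + 36). Then L{10·sin(6t)} = 10·6/(s² + 36) = 60/(s² + 36)

Final answer: 60/(s² + 36)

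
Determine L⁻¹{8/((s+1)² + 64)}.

Form: b/((s-a)² + b²) → e^(at)sin(bt). With a=-1, b=8

Final answer: e^(-t)·sin(8t)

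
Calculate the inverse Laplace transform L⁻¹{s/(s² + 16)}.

L⁻¹{s/(s² + 16)} = cos(4t)

Final answer: cos(4t)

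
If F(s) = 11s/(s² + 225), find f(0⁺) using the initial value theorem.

f(0⁺) = lim_{s→∞} s·11s/(s² + 225) = lim_{s→∞} 11s²/(s² + 225) = 11

Final answer: 11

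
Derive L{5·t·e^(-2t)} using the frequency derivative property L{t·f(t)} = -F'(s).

L{e^(-2t)} = 1/(s+2). By frequency derivative: L{t·e^(-2t)} = -d/ds[1/(s+2)] = -(-1)/(s+2)² = 1/(s+2)². Then L{5·t·e^(-2t)} = 5·1/(s+2)² = 5/(s+2)²

Final answer: 5/(s+2)²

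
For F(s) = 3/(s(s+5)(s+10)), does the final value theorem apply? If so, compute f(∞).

Poles of sF(s) = 3/((s+5)(s+10)) are at s = -5 and s = -10, both in the left half-plane. Theorem applies. f(∞) = lim_{s→0} sF(s) = 3/(5·10) = 3/50

Final answer: 3/50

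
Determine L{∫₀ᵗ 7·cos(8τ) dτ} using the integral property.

L{∫₀ᵗ f(τ)dτ} = F(s)/s with F(s) = 7s/(s² + 64), so the result is (7s/(s² + 64))/s = 7/(s² + 64)

Final answer: 7/(s² + 64)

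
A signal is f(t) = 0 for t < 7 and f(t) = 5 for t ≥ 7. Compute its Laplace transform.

f(t) = 5·u(t-7). L{u(t-7)} = e^(-7s)/s, so L{f(t)} = 5·e^(-7s)/s

Final answer: 5·e^(-7s)/s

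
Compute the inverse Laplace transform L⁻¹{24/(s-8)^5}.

L⁻¹{n!/(s-a)^(n+1)} = t^n·e^(at), so L⁻¹{24/(s-8)^5} = t^4·e^(8t)

Final answer: t^4·e^(8t)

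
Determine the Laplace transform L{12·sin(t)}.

L{sin(ωt)} = ω/(s² + ω²), so L{sin(t)} = 1/(s² + 1). Then L{12·sin(t)} = 12·1/(s² + 1) = 12/(s² + 1)

Final answer: 12/(s² + 1)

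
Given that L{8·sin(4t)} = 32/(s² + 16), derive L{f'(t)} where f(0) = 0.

L{f'(t)} = s·F(s) - f(0) = s·32/(s² + 16) - 0 = 32s/(s² + 16)

Final answer: 32s/(s² + 16)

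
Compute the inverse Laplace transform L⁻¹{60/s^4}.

L⁻¹{n!/s^(n+1)} = t^n with n=3. So L⁻¹{6/s^4} = t^3, and L⁻¹{60/s^4} = (60/6)·t^3 = 10·t^3

Final answer: 10·t^3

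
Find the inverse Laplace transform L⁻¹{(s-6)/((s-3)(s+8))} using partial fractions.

Using partial fractions, f(t) = (-3e^(3t) + 14e^(-8t))/11

Final answer: (-3e^(3t) + 14e^(-8t))/11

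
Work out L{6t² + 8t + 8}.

L{6t² + 8t + 8} = 6·2/s³ + 8/s² + 8/s = 12/s³ + 8/s² + 8/s

Final answer: 12/s³ + 8/s² + 8/s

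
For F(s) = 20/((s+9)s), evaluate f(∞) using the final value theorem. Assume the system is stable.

f(∞) = lim_{s→0} sF(s) = lim_{s→0} 20/(s+9) = 20/9

Final answer: 20/9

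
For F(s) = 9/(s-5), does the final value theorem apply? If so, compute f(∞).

sF(s) = 9s/(s-5) has a pole at s = 5 in the right half-plane. Theorem does NOT apply (unstable system; f(t) = 9·e^(5t) grows without bound).

Final answer: Not applicable (unstable)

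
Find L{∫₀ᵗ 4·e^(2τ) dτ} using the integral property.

L{∫₀ᵗ f(τ)dτ} = F(s)/s with F(s) = 4/(s-2), so L{∫₀ᵗ 4·e^(2τ) dτ} = 4/(s(s-2))

Final answer: 4/(s(s-2))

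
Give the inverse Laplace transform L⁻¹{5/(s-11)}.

L⁻¹{1/(s-a)} = e^(at), so L⁻¹{1/(s-11)} = e^(11t), and L⁻¹{5/(s-11)} = 5·e^(11t)

Final answer: 5·e^(11t)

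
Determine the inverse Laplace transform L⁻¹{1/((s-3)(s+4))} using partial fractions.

Decompose: A/(s-3) + B/(s+4). A = 1/7, B = -1/7. f(t) = (e^(3t) - e^(-4t))/7

Final answer: (e^(3t) - e^(-4t))/7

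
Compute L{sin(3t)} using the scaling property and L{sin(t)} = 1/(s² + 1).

Using L{f(at)} = (1/a)F(s/a) with a=3: L{sin(3t)} = (1/3) · 1/((s/3)² + 1) = (1/3) · 1·9/(s² + 9) = 3/(s² + 9)

Final answer: 3/(s² + 9)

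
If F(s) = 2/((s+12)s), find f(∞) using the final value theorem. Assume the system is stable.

f(∞) = lim_{s→0} sF(s) = lim_{s→0} 2/(s+12) = 1/6

Final answer: 1/6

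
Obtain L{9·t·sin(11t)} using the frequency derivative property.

L{sin(11t)} = 11/(s² + 121). By L{t·f(t)} = -F'(s): -d/ds[11/(s² + 121)] = -(11)·(-2s)/(s² + 121)² = 22s/(s² + 121)². Then L{9·t·sin(11t)} = 9·22s/(s² + 121)² = 198s/(s² + 121)²

Final answer: 198s/(s² + 121)²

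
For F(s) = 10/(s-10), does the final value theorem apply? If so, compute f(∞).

sF(s) = 10s/(s-10) has a pole at s = 10 in the right half-plane. Theorem does NOT apply (unstable system; f(t) = 10·e^(10t) grows without bound).

Final answer: Not applicable (unstable)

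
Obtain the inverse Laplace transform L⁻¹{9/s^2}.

L⁻¹{n!/s^(n+1)} = t^n with n=1. So L⁻¹{1/s^2} = t, and L⁻¹{9/s^2} = (9/1)·t = 9·t

Final answer: 9·t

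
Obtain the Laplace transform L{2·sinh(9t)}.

L{sinh(ωt)} = ω/(s² - ω²), so L{sinh(9t)} = 9/(s² - 81). Then L{2·sinh(9t)} = 2·9/(s² - 81) = 18/(s² - 81)

Final answer: 18/(s² - 81)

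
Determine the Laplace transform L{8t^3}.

L{8t^3} = 8 · L{t^3} = 8 · 6/s^4 = 48/s^4

Final answer: 48/s^4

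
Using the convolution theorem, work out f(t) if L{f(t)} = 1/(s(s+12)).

1/(s(s+12)) = (1/s)·(1/(s+12)) = L{1}·L{e^(-12t)}. By convolution, f(t) = 1*e^(-12t) = ∫₀ᵗ 1·e^(-12τ) dτ = (1 - e^(-12t))/12

Final answer: (1 - e^(-12t))/12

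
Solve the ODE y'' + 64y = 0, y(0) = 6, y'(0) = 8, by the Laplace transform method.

L{y''} + 64L{y} = 0. s²Y - 6s - 8 + 64Y = 0. Y(s² + 64) = 6s + 8. Y = (6s + 8)/(s² + 64). Inverting: y(t) = 6cos(8t) + sin(8t)

Final answer: y(t) = 6cos(8t) + sin(8t)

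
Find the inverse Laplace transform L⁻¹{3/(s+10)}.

L⁻¹{1/(s-a)} = e^(at), so L⁻¹{1/(s+10)} = e^(-10t), and L⁻¹{3/(s+10)} = 3·e^(-10t)

Final answer: 3·e^(-10t)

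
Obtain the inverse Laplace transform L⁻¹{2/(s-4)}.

L⁻¹{1/(s-a)} = e^(at), so L⁻¹{1/(s-4)} = e^(4t), and L⁻¹{2/(s-4)} = 2·e^(4t)

Final answer: 2·e^(4t)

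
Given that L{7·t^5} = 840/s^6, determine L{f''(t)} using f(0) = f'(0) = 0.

L{f''(t)} = s²F(s) - sf(0) - f'(0) = s²·840/s^6 - 0 - 0 = 840/s^4

Final answer: 840/s^4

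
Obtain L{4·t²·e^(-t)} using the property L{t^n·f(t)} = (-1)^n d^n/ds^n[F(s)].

L{e^(-t)} = 1/(s+1). d/ds[1/(s+1)] = -1/(s+1)². d²/ds²[1/(s+1)] = 2/(s+1)³. So L{t²·e^(-t)} = (-1)² · 2/(s+1)³ = 2/(s+1)³. Then L{4·t²·e^(-t)} = 4·2/(s+1)³ = 8/(s+1)³

Final answer: 8/(s+1)³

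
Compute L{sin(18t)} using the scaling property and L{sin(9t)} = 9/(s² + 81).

Using L{f(at)} = (1/a)F(s/a) with a=2: L{sin(18t)} = (1/2) · 9/((s/2)² + 81) = (1/2) · 9·4/(s² + 324) = 18/(s² + 324)

Final answer: 18/(s² + 324)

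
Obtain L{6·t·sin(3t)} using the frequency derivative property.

L{sin(3t)} = 3/(s² + 9). By L{t·f(t)} = -F'(s): -d/ds[3/(s² + 9)] = -(3)·(-2s)/(s² + 9)² = 6s/(s² + 9)². Then L{6·t·sin(3t)} = 6·6s/(s² + 9)² = 36s/(s² + 9)²

Final answer: 36s/(s² + 9)²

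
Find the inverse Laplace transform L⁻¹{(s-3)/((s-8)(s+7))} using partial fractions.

Using partial fractions, f(t) = (5e^(8t) + 10e^(-7t))/15

Final answer: (5e^(8t) + 10e^(-7t))/15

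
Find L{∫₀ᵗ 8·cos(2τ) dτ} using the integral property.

L{∫₀ᵗ f(τ)dτ} = F(s)/s with F(s) = 8s/(s² + 4), so the result is (8s/(s² + 4))/s = 8/(s² + 4)

Final answer: 8/(s² + 4)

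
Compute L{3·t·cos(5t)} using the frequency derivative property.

L{cos(5t)} = s/(s² + 25). Derivative: d/ds[s/(s² + 25)] = [(s² + 25) - s·2s]/(s² + 25)² = (25 - s²)/(s² + 25)². So L{t·cos(5t)} = -F'(s) = (s² - 25)/(s² + 25)². Then L{3·t·cos(5t)} = 3·(s² - 25)/(s² + 25)²

Final answer: 3·(s² - 25)/(s² + 25)²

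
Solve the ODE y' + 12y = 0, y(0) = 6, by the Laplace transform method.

L{y'} + 12L{y} = 0. sY - 6 + 12Y = 0. Y(s+12) = 6. Y = 6/(s+12)

Final answer: y(t) = 6e^(-12t)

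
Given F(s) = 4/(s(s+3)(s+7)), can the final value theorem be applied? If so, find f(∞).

Poles of sF(s) = 4/((s+3)(s+7)) are at s = -3 and s = -7, both in the left half-plane. Theorem applies. f(∞) = lim_{s→0} sF(s) = 4/(3·7) = 4/21

Final answer: 4/21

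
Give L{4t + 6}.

L{4t + 6} = 4·L{t} + 6·L{1} = 4/s² + 6/s

Final answer: 4/s² + 6/s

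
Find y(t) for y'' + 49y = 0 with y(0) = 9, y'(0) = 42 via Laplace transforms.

L{y''} + 49L{y} = 0. s²Y - 9s - 42 + 49Y = 0. Y(s² + 49) = 9s + 42. Y = (9s + 42)/(s² + 49). Inverting: y(t) = 9cos(7t) + 6sin(7t)

Final answer: y(t) = 9cos(7t) + 6sin(7t)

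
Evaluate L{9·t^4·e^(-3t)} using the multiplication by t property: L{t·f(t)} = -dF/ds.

Using L{t^n·e^(at)} = n!/(s-a)^(n+1), L{t^4·e^(-3t)} = 24/(s+3)^5, so L{9·t^4·e^(-3t)} = 9·24/(s+3)^5 = 216/(s+3)^5

Final answer: 216/(s+3)^5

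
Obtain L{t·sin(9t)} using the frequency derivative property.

L{sin(9t)} = 9/(s² + 81). By L{t·f(t)} = -F'(s): -d/ds[9/(s² + 81)] = -(9)·(-2s)/(s² + 81)² = 18s/(s² + 81)²

Final answer: 18s/(s² + 81)²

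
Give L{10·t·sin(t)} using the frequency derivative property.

L{sin(t)} = 1/(s² + 1). By L{t·f(t)} = -F'(s): -d/ds[1/(s² + 1)] = -(1)·(-2s)/(s² + 1)² = 2s/(s² + 1)². Then L{10·t·sin(t)} = 10·2s/(s² + 1)² = 20s/(s² + 1)²

Final answer: 20s/(s² + 1)²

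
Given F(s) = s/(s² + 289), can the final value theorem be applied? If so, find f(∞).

The final value theorem requires all poles of sF(s) in the left half-plane. sF(s) = s²/(s² + 289) has poles at s = ±17i (imaginary axis). Theorem does NOT apply (oscillatory system).

Final answer: Not applicable (oscillatory)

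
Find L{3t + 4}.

L{3t + 4} = 3·L{t} + 4·L{1} = 3/s² + 4/s

Final answer: 3/s² + 4/s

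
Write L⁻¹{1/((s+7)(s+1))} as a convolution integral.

1/((s+7)(s+1)) = (1/(s+7))·(1/(s+1)) = L{e^(-7t)}·L{e^(-t)}. So f(t) = e^(-7t)*e^(-t) = ∫₀ᵗ e^(-7τ)·e^(-(t-τ)) dτ

Final answer: ∫₀ᵗ e^(-7τ)·e^(-(t-τ)) dτ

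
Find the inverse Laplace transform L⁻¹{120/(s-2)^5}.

L⁻¹{n!/(s-a)^(n+1)} = t^n·e^(at) with n=4, a=2. So L⁻¹{24/(s-2)^5} = t^4·e^(2t), and L⁻¹{120/(s-2)^5} = (120/24)·t^4·e^(2t) = 5·t^4·e^(2t)

Final answer: 5·t^4·e^(2t)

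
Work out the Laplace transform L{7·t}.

L{t^n} = n!/s^(n+1), so L{t} = 1/s^2. Then L{7·t} = 7·1/s^2 = 7/s^2

Final answer: 7/s^2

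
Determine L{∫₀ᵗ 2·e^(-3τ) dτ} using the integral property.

L{∫₀ᵗ f(τ)dτ} = F(s)/s with F(s) = 2/(s+3), so L{∫₀ᵗ 2·e^(-3τ) dτ} = 2/(s(s+3))

Final answer: 2/(s(s+3))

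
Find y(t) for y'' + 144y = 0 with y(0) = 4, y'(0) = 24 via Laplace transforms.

L{y''} + 144L{y} = 0. s²Y - 4s - 24 + 144Y = 0. Y(s² + 144) = 4s + 24. Y = (4s + 24)/(s² + 144). Inverting: y(t) = 4cos(12t) + 2sin(12t)

Final answer: y(t) = 4cos(12t) + 2sin(12t)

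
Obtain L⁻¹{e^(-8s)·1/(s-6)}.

L⁻¹{1/(s-6)} = e^(6t). By the time shift theorem, L⁻¹{e^(-as)F(s)} = u(t-a)f(t-a) with a=8, so L⁻¹{e^(-8s)·1/(s-6)} = u(t-8)·e^(6(t-8))

Final answer: u(t-8)·e^(6(t-8))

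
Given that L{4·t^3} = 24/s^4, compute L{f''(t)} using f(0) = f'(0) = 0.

L{f''(t)} = s²F(s) - sf(0) - f'(0) = s²·24/s^4 - 0 - 0 = 24/s^2

Final answer: 24/s^2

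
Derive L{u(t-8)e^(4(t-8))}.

u(t-a)f(t-a) with f(t)=e^(4t). L{e^(4t)} = 1/(s-4). By time shift: e^(-8s)/(s-4)

Final answer: e^(-8s)/(s-4)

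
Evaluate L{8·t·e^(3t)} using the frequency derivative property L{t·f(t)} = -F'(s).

L{e^(3t)} = 1/(s-3). By frequency derivative: L{t·e^(3t)} = -d/ds[1/(s-3)] = -(-1)/(s-3)² = 1/(s-3)². Then L{8·t·e^(3t)} = 8·1/(s-3)² = 8/(s-3)²

Final answer: 8/(s-3)²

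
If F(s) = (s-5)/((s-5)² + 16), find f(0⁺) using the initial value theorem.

f(0⁺) = lim_{s→∞} sF(s) = lim_{s→∞} s(s-5)/((s-5)² + 16) = 1

Final answer: 1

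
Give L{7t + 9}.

L{7t + 9} = 7·L{t} + 9·L{1} = 7/s² + 9/s

Final answer: 7/s² + 9/s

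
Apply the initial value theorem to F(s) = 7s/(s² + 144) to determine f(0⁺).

f(0⁺) = lim_{s→∞} s·7s/(s² + 144) = lim_{s→∞} 7s²/(s² + 144) = 7

Final answer: 7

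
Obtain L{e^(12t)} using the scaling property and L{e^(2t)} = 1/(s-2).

Using L{f(at)} = (1/a)F(s/a) with a=6 and f(t) = e^(2t): L{e^(12t)} = (1/6) · 1/((s/6)-2) = (1/6) · 6/(s-12) = 1/(s-12)

Final answer: 1/(s-12)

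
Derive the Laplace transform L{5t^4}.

L{5t^4} = 5 · L{t^4} = 5 · 24/s^5 = 120/s^5

Final answer: 120/s^5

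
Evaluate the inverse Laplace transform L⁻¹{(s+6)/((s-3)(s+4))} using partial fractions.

Using partial fractions, f(t) = (9e^(3t) - 2e^(-4t))/7

Final answer: (9e^(3t) - 2e^(-4t))/7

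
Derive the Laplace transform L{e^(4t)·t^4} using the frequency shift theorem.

L{e^(at)·t^n} = n!/(s-a)^(n+1), so L{e^(4t)·t^4} = 24/(s-4)^5

Final answer: 24/(s-4)^5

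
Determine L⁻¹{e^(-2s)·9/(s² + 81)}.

L⁻¹{9/(s² + 81)} = sin(9t). By the time shift theorem, L⁻¹{e^(-as)F(s)} = u(t-a)f(t-a) with a=2, so L⁻¹{e^(-2s)·9/(s² + 81)} = u(t-2)·sin(9(t-2))

Final answer: u(t-2)·sin(9(t-2))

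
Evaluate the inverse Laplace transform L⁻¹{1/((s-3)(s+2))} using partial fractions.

Decompose: A/(s-3) + B/(s+2). A = 1/5, B = -1/5. f(t) = (e^(3t) - e^(-2t))/5

Final answer: (e^(3t) - e^(-2t))/5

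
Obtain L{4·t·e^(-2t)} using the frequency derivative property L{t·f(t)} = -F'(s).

L{e^(-2t)} = 1/(s+2). By frequency derivative: L{t·e^(-2t)} = -d/ds[1/(s+2)] = -(-1)/(s+2)² = 1/(s+2)². Then L{4·t·e^(-2t)} = 4·1/(s+2)² = 4/(s+2)²

Final answer: 4/(s+2)²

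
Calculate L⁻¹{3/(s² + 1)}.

This is the form c·a/(s² + a²) with a = 1, c = 3. L⁻¹ = 3·sin(t)

Final answer: 3·sin(t)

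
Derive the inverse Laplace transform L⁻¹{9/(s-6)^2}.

L⁻¹{n!/(s-a)^(n+1)} = t^n·e^(at) with n=1, a=6. So L⁻¹{1/(s-6)^2} = t·e^(6t), and L⁻¹{9/(s-6)^2} = (9/1)·t·e^(6t) = 9·t·e^(6t)

Final answer: 9·t·e^(6t)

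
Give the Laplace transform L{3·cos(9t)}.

L{cos(ωt)} = s/(s² + ω²), so L{cos(9t)} = s/(s² + 81). Then L{3·cos(9t)} = 3·s/(s² + 81) = 3s/(s² + 81)

Final answer: 3s/(s² + 81)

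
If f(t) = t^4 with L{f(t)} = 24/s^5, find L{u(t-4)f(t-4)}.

Time shift theorem: L{u(t-a)f(t-a)} = e^(-as)F(s). Here a=4, F(s) = 24/s^5, so L{u(t-4)f(t-4)} = e^(-4s)·24/s^5

Final answer: e^(-4s)·24/s^5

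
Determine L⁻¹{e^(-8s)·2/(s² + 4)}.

L⁻¹{2/(s² + 4)} = sin(2t). By the time shift theorem, L⁻¹{e^(-as)F(s)} = u(t-a)f(t-a) with a=8, so L⁻¹{e^(-8s)·2/(s² + 4)} = u(t-8)·sin(2(t-8))

Final answer: u(t-8)·sin(2(t-8))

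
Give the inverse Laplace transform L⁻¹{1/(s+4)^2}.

L⁻¹{n!/(s-a)^(n+1)} = t^n·e^(at), so L⁻¹{1/(s+4)^2} = t·e^(-4t)

Final answer: t·e^(-4t)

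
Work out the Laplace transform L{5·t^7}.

L{t^n} = n!/s^(n+1), so L{t^7} = 5040/s^8. Then L{5·t^7} = 5·5040/s^8 = 25200/s^8

Final answer: 25200/s^8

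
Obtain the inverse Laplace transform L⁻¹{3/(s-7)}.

L⁻¹{1/(s-a)} = e^(at), so L⁻¹{1/(s-7)} = e^(7t), and L⁻¹{3/(s-7)} = 3·e^(7t)

Final answer: 3·e^(7t)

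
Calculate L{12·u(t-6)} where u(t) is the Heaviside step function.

L{u(t-a)} = e^(-as)/s. Here a=6, so L{u(t-6)} = e^(-6s)/s, and L{12·u(t-6)} = 12·e^(-6s)/s

Final answer: 12·e^(-6s)/s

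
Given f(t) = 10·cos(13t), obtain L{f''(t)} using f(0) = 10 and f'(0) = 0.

F(s) = 10s/(s² + 169). L{f''(t)} = s²F(s) - sf(0) - f'(0) = 10s³/(s² + 169) - 10s = (10s³ - 10s(s² + 169))/(s² + 169) = -1690s/(s² + 169)

Final answer: -1690s/(s² + 169)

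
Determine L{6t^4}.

L{t^n} = n!/s^(n+1). So L{6t^4} = 6·4!/s^5 = 144/s^5

Final answer: 144/s^5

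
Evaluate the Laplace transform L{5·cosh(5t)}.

L{cosh(ωt)} = s/(s² - ω²), so L{cosh(5t)} = s/(s² - 25). Then L{5·cosh(5t)} = 5·s/(s² - 25) = 5s/(s² - 25)

Final answer: 5s/(s² - 25)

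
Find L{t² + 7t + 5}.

L{t² + 7t + 5} = 2/s³ + 7/s² + 5/s = 2/s³ + 7/s² + 5/s

Final answer: 2/s³ + 7/s² + 5/s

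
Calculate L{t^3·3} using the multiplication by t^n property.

L{3} = 3/s. d^1/ds^1[1/s] = -1/s². d^2/ds^2[1/s] = 2/s^3. d^3/ds^3[1/s] = -6/s^4. So L{t^3} = (-1)^{3}·-6/s^4 = 6/s^4. Then L{t^3·3} = 3·6/s^4 = 18/s^4

Final answer: 18/s^4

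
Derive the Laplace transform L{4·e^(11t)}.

L{e^(at)} = 1/(s-a), so L{e^(11t)} = 1/(s-11). Then L{4·e^(11t)} = 4/(s-11)

Final answer: 4/(s-11)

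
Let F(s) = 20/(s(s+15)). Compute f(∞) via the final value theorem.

f(∞) = lim_{s→0} s·20/(s(s+15)) = lim_{s→0} 20/(s+15) = 20/15 = 4/3

Final answer: 4/3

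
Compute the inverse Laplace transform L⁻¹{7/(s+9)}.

L⁻¹{1/(s-a)} = e^(at), so L⁻¹{1/(s+9)} = e^(-9t), and L⁻¹{7/(s+9)} = 7·e^(-9t)

Final answer: 7·e^(-9t)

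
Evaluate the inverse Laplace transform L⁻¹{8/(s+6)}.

L⁻¹{1/(s-a)} = e^(at), so L⁻¹{1/(s+6)} = e^(-6t), and L⁻¹{8/(s+6)} = 8·e^(-6t)

Final answer: 8·e^(-6t)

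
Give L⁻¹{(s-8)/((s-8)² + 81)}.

Using frequency shift: L⁻¹{(s-a)/((s-a)² + b²)} = e^(at)cos(bt). Here a=8, b=9

Final answer: e^(8t)·cos(9t)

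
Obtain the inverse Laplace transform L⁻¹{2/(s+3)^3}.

L⁻¹{n!/(s-a)^(n+1)} = t^n·e^(at), so L⁻¹{2/(s+3)^3} = t^2·e^(-3t)

Final answer: t^2·e^(-3t)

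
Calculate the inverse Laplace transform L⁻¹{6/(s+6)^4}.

L⁻¹{n!/(s-a)^(n+1)} = t^n·e^(at) with n=3, a=-6. So L⁻¹{6/(s+6)^4} = t^3·e^(-6t)

Final answer: t^3·e^(-6t)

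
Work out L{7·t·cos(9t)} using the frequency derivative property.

L{cos(9t)} = s/(s² + 81). Derivative: d/ds[s/(s² + 81)] = [(s² + 81) - s·2s]/(s² + 81)² = (81 - s²)/(s² + 81)². So L{t·cos(9t)} = -F'(s) = (s² - 81)/(s² + 81)². Then L{7·t·cos(9t)} = 7·(s² - 81)/(s² + 81)²

Final answer: 7·(s² - 81)/(s² + 81)²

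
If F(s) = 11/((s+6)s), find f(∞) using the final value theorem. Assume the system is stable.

f(∞) = lim_{s→0} sF(s) = lim_{s→0} 11/(s+6) = 11/6

Final answer: 11/6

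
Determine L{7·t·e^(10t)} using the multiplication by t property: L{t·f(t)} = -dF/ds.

Using L{t^n·e^(at)} = n!/(s-a)^(n+1), L{t·e^(10t)} = 1/(s-10)^2, so L{7·t·e^(10t)} = 7·1/(s-10)^2 = 7/(s-10)^2

Final answer: 7/(s-10)^2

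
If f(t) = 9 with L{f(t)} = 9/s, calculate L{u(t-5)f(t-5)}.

Time shift theorem: L{u(t-a)f(t-a)} = e^(-as)F(s). Here a=5, F(s) = 9/s, so L{u(t-5)f(t-5)} = e^(-5s)·9/s

Final answer: e^(-5s)·9/s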